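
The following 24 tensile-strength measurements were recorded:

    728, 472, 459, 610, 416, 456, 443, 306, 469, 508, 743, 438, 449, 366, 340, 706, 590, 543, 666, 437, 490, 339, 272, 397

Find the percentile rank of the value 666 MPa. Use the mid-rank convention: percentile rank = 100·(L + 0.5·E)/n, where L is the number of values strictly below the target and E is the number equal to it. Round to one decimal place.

85.4

Sorted: 272, 306, 339, 340, 366, 397, 416, 437, 438, 443, 449, 456, 459, 469, 472, 490, 508, 543, 590, 610, 666, 706, 728, 743.
Count below 666: L = 20; count equal: E = 1; n = 24.
Percentile rank = 100·(20 + 0.5·1)/24 = 100·20.5/24 = 85.42.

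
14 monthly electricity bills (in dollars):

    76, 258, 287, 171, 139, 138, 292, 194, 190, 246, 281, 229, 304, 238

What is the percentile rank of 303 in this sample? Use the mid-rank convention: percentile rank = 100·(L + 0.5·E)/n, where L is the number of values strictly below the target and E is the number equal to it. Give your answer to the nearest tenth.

Sorted: 76, 138, 139, 171, 190, 194, 229, 238, 246, 258, 281, 287, 292, 304.
Count below 303: L = 13; count equal: E = 0; n = 14.
Percentile rank = 100·(13 + 0.5·0)/14 = 100·13/14 = 92.86.

92.9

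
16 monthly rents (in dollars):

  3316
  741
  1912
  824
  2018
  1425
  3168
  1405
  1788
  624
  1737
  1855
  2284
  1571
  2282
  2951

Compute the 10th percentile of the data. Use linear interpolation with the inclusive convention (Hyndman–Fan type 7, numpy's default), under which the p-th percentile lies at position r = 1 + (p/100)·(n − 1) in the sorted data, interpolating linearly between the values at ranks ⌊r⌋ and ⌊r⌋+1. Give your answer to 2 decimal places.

782.50

Sorted: 624, 741, 824, 1405, 1425, 1571, 1737, 1788, 1855, 1912, 2018, 2282, 2284, 2951, 3168, 3316.
n = 16.
r = 1 + (10/100)·(16 − 1) = 1 + 1.5 = 2.5.
Rank 2 is 741 and rank 3 is 824.
Interpolate: 741 + 0.5·(824 − 741) = 741 + 0.5·83 = 782.5.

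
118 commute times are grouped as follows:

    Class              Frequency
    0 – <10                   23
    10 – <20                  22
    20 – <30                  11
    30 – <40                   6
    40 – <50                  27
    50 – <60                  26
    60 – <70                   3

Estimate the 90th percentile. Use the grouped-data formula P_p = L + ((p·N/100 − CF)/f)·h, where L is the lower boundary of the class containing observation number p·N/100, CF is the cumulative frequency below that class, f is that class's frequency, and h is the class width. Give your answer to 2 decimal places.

N = 118; target position k = 90/100 · 118 = 106.2.
Cumulative frequencies: 23, 45, 56, 62, 89, 115, 118.
Observation 106.2 falls in the class 50 – <60.
L = 50, CF = 89, f = 26, h = 10.
P90 = 50 + ((106.2 − 89)/26)·10 = 50 + 6.61538 = 56.6154.

56.62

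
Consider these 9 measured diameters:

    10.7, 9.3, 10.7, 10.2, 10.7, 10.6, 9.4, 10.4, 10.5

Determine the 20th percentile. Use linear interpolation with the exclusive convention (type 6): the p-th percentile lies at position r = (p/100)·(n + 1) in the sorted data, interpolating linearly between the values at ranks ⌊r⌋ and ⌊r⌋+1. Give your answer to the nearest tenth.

9.4

Sorted: 9.3, 9.4, 10.2, 10.4, 10.5, 10.6, 10.7, 10.7, 10.7.
n = 9.
r = (20/100)·(9 + 1) = 2.
r is an integer, so P20 is the value at rank 2: 9.4.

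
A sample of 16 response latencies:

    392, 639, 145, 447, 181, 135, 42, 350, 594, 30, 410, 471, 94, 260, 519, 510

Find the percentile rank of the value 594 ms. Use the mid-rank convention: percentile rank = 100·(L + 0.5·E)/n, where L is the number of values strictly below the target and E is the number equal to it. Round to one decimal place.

Sorted: 30, 42, 94, 135, 145, 181, 260, 350, 392, 410, 447, 471, 510, 519, 594, 639.
Count below 594: L = 14; count equal: E = 1; n = 16.
Percentile rank = 100·(14 + 0.5·1)/16 = 100·14.5/16 = 90.62.

90.6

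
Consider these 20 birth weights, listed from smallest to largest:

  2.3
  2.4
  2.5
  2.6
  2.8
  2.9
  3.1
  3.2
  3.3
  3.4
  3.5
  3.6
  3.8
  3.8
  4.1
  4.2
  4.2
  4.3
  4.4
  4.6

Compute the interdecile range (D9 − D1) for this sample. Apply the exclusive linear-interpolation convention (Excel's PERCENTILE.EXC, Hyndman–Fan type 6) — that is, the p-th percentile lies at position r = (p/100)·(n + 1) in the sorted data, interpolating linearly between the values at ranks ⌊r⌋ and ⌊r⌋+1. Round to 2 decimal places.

n = 20.
P10: r = 2.1; ranks 2–3 are 2.4, 2.5; interpolating gives 2.41.
P90: r = 18.9; ranks 18–19 are 4.3, 4.4; interpolating gives 4.39.
Difference: 4.39 − 2.41 = 1.98.

1.98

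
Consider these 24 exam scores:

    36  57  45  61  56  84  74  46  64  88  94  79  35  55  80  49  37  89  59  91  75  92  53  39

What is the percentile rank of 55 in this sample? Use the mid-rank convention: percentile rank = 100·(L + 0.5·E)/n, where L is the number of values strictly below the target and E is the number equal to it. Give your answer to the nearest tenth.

Sorted: 35, 36, 37, 39, 45, 46, 49, 53, 55, 56, 57, 59, 61, 64, 74, 75, 79, 80, 84, 88, 89, 91, 92, 94.
Count below 55: L = 8; count equal: E = 1; n = 24.
Percentile rank = 100·(8 + 0.5·1)/24 = 100·8.5/24 = 35.42.

35.4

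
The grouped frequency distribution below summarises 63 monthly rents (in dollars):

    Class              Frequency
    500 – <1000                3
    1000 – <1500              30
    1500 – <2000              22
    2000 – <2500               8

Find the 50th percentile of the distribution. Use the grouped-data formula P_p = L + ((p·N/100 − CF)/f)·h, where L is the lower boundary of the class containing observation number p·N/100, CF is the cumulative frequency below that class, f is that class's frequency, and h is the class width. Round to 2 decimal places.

N = 63; target position k = 50/100 · 63 = 31.5.
Cumulative frequencies: 3, 33, 55, 63.
Observation 31.5 falls in the class 1000 – <1500.
L = 1000, CF = 3, f = 30, h = 500.
P50 = 1000 + ((31.5 − 3)/30)·500 = 1000 + 475 = 1475.

1475.00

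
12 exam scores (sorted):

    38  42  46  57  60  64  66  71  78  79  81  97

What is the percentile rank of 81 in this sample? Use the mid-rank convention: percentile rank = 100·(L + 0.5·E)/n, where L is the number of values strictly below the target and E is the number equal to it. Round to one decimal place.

87.5

Count below 81: L = 10; count equal: E = 1; n = 12.
Percentile rank = 100·(10 + 0.5·1)/12 = 100·10.5/12 = 87.5.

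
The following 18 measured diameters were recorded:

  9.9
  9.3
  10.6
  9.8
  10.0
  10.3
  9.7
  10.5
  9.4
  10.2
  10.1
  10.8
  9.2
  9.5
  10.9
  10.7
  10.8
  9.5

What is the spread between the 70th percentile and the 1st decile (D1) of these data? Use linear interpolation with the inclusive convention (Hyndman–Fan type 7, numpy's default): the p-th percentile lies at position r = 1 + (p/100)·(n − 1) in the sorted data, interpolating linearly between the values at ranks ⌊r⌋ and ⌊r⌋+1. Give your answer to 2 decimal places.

1.11

Sorted: 9.2, 9.3, 9.4, 9.5, 9.5, 9.7, 9.8, 9.9, 10.0, 10.1, 10.2, 10.3, 10.5, 10.6, 10.7, 10.8, 10.8, 10.9.
n = 18.
P10: r = 2.7; ranks 2–3 are 9.3, 9.4; interpolating gives 9.37.
P70: r = 12.9; ranks 12–13 are 10.3, 10.5; interpolating gives 10.48.
Difference: 10.48 − 9.37 = 1.11.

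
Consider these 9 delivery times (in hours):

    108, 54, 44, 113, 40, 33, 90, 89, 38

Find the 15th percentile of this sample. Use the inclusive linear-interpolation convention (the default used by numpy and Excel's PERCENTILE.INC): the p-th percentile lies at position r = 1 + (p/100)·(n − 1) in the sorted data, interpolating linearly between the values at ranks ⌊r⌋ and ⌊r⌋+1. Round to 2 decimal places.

Sorted: 33, 38, 40, 44, 54, 89, 90, 108, 113.
n = 9.
r = 1 + (15/100)·(9 − 1) = 1 + 1.2 = 2.2.
Rank 2 is 38 and rank 3 is 40.
Interpolate: 38 + 0.2·(40 − 38) = 38 + 0.2·2 = 38.4.

38.40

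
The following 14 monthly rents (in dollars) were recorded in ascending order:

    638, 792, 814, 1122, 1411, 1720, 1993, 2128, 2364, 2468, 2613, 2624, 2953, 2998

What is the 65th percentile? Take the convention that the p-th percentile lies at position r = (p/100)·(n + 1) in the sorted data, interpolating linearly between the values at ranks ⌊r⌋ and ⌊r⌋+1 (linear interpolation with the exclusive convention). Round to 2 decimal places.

2442.00

n = 14.
r = (65/100)·(14 + 1) = 9.75.
Rank 9 is 2364 and rank 10 is 2468.
Interpolate: 2364 + 0.75·(2468 − 2364) = 2364 + 0.75·104 = 2442.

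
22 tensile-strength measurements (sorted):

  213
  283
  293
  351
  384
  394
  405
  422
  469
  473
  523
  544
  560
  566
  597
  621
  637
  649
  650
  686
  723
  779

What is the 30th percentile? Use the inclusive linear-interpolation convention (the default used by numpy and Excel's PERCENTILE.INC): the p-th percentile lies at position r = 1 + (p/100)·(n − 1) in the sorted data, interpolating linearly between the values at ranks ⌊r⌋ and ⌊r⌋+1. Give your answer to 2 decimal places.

410.10

n = 22.
r = 1 + (30/100)·(22 − 1) = 1 + 6.3 = 7.3.
Rank 7 is 405 and rank 8 is 422.
Interpolate: 405 + 0.3·(422 − 405) = 405 + 0.3·17 = 410.1.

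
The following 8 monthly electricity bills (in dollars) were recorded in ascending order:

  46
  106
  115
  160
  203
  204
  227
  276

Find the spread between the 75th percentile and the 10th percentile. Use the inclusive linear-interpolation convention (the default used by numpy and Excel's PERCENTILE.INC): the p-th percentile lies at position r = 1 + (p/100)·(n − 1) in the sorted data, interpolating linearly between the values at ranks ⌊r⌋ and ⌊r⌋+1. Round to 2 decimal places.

n = 8.
P10: r = 1.7; ranks 1–2 are 46, 106; interpolating gives 88.
P75: r = 6.25; ranks 6–7 are 204, 227; interpolating gives 209.75.
Difference: 209.75 − 88 = 121.75.

121.75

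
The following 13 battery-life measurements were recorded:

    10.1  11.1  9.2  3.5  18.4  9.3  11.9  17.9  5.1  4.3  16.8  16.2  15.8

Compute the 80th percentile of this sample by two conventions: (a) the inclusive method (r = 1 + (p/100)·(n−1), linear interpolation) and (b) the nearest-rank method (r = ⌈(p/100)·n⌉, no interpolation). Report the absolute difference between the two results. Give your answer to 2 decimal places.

0.24

Sorted: 3.5, 4.3, 5.1, 9.2, 9.3, 10.1, 11.1, 11.9, 15.8, 16.2, 16.8, 17.9, 18.4.
n = 13.
(a) r = 10.6; between ranks 10 (16.2) and 11 (16.8): 16.56.
(b) the nearest-rank method: rank 11 → 16.8.
|16.56 − 16.8| = 0.24.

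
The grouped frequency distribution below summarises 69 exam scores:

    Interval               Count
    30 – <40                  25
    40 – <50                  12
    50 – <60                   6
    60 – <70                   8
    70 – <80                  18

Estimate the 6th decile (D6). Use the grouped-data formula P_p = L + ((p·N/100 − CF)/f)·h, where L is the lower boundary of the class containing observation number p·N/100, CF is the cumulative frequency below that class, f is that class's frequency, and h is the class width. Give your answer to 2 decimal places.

57.33

N = 69; target position k = 60/100 · 69 = 41.4.
Cumulative frequencies: 25, 37, 43, 51, 69.
Observation 41.4 falls in the class 50 – <60.
L = 50, CF = 37, f = 6, h = 10.
P60 = 50 + ((41.4 − 37)/6)·10 = 50 + 7.33333 = 57.3333.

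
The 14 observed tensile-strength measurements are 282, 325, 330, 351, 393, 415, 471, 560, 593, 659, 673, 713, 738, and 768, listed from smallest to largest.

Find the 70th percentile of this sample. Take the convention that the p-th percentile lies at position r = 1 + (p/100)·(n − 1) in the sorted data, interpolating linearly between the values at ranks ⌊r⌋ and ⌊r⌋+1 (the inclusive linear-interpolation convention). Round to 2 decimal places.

n = 14.
r = 1 + (70/100)·(14 − 1) = 1 + 9.1 = 10.1.
Rank 10 is 659 and rank 11 is 673.
Interpolate: 659 + 0.1·(673 − 659) = 659 + 0.1·14 = 660.4.

660.40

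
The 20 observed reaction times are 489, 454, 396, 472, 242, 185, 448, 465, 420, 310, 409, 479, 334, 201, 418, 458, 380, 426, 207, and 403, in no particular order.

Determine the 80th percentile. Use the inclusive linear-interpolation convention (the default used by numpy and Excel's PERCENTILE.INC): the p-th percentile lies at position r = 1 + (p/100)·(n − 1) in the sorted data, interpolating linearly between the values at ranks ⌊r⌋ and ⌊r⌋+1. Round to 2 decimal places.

Sorted: 185, 201, 207, 242, 310, 334, 380, 396, 403, 409, 418, 420, 426, 448, 454, 458, 465, 472, 479, 489.
n = 20.
r = 1 + (80/100)·(20 − 1) = 1 + 15.2 = 16.2.
Rank 16 is 458 and rank 17 is 465.
Interpolate: 458 + 0.2·(465 − 458) = 458 + 0.2·7 = 459.4.

459.40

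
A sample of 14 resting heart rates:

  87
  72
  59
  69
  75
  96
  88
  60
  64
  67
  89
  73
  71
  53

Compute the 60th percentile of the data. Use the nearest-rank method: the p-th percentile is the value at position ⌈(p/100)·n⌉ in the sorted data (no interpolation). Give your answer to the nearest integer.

Sorted: 53, 59, 60, 64, 67, 69, 71, 72, 73, 75, 87, 88, 89, 96.
n = 14.
Position = ⌈60/100 · 14⌉ = ⌈8.4⌉ = 9.
The value at rank 9 is 73.

73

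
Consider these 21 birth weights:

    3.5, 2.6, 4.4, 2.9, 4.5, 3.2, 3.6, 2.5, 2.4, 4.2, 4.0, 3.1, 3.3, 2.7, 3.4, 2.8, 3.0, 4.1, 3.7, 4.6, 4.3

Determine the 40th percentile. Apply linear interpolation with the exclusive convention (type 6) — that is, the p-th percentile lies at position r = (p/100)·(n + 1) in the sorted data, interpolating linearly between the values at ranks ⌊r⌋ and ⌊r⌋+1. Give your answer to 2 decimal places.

3.18

Sorted: 2.4, 2.5, 2.6, 2.7, 2.8, 2.9, 3.0, 3.1, 3.2, 3.3, 3.4, 3.5, 3.6, 3.7, 4.0, 4.1, 4.2, 4.3, 4.4, 4.5, 4.6.
n = 21.
r = (40/100)·(21 + 1) = 8.8.
Rank 8 is 3.1 and rank 9 is 3.2.
Interpolate: 3.1 + 0.8·(3.2 − 3.1) = 3.1 + 0.8·0.1 = 3.18.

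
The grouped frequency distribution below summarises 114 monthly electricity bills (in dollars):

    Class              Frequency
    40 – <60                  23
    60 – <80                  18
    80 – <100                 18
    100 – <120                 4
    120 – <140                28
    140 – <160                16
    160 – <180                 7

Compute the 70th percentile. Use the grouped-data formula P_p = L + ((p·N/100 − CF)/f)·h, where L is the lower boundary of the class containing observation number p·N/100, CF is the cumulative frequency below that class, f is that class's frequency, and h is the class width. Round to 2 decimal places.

N = 114; target position k = 70/100 · 114 = 79.8.
Cumulative frequencies: 23, 41, 59, 63, 91, 107, 114.
Observation 79.8 falls in the class 120 – <140.
L = 120, CF = 63, f = 28, h = 20.
P70 = 120 + ((79.8 − 63)/28)·20 = 120 + 12 = 132.

132.00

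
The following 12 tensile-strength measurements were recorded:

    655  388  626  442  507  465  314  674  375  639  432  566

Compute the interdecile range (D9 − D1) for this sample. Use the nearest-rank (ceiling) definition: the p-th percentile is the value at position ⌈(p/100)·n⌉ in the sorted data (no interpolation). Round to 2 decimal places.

280.00

Sorted: 314, 375, 388, 432, 442, 465, 507, 566, 626, 639, 655, 674.
n = 12.
P10: rank ⌈10/100·12⌉ = 2 → 375.
P90: rank ⌈90/100·12⌉ = 11 → 655.
Difference: 655 − 375 = 280.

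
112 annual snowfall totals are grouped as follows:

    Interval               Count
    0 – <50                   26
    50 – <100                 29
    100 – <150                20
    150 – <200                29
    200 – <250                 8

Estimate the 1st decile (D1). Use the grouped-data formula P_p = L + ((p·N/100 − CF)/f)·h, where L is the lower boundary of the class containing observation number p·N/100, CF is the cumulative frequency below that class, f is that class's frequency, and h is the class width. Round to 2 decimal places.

21.54

N = 112; target position k = 10/100 · 112 = 11.2.
Cumulative frequencies: 26, 55, 75, 104, 112.
Observation 11.2 falls in the class 0 – <50.
L = 0, CF = 0, f = 26, h = 50.
P10 = 0 + ((11.2 − 0)/26)·50 = 0 + 21.5385 = 21.5385.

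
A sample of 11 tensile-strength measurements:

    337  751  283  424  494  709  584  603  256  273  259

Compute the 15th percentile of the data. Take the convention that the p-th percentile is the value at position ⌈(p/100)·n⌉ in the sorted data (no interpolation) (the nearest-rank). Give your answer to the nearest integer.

259

Sorted: 256, 259, 273, 283, 337, 424, 494, 584, 603, 709, 751.
n = 11.
Position = ⌈15/100 · 11⌉ = ⌈1.65⌉ = 2.
The value at rank 2 is 259.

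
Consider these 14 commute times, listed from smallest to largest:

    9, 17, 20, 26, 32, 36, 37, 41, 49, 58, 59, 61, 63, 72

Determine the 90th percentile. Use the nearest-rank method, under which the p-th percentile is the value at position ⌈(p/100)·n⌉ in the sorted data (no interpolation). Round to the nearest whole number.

n = 14.
Position = ⌈90/100 · 14⌉ = ⌈12.6⌉ = 13.
The value at rank 13 is 63.

63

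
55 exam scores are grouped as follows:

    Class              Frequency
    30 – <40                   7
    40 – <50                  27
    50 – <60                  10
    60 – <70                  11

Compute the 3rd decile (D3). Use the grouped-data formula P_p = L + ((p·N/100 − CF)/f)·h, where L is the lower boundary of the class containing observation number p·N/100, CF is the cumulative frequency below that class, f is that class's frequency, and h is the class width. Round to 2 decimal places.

N = 55; target position k = 30/100 · 55 = 16.5.
Cumulative frequencies: 7, 34, 44, 55.
Observation 16.5 falls in the class 40 – <50.
L = 40, CF = 7, f = 27, h = 10.
P30 = 40 + ((16.5 − 7)/27)·10 = 40 + 3.51852 = 43.5185.

43.52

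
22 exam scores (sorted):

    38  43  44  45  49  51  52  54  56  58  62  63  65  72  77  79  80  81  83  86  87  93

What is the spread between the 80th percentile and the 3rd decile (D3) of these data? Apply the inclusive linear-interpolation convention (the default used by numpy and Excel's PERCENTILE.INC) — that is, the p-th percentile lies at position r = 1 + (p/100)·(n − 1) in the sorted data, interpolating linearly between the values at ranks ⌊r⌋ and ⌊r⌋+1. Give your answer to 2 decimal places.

28.20

n = 22.
P30: r = 7.3; ranks 7–8 are 52, 54; interpolating gives 52.6.
P80: r = 17.8; ranks 17–18 are 80, 81; interpolating gives 80.8.
Difference: 80.8 − 52.6 = 28.2.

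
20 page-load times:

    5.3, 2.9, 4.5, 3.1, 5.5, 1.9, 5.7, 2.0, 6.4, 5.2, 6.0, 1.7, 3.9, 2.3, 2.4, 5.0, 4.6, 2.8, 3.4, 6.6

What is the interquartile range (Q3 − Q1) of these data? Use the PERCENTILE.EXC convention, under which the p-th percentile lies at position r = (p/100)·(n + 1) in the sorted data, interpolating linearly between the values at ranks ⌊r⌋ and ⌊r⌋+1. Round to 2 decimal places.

2.95

Sorted: 1.7, 1.9, 2.0, 2.3, 2.4, 2.8, 2.9, 3.1, 3.4, 3.9, 4.5, 4.6, 5.0, 5.2, 5.3, 5.5, 5.7, 6.0, 6.4, 6.6.
n = 20.
P25: r = 5.25; ranks 5–6 are 2.4, 2.8; interpolating gives 2.5.
P75: r = 15.75; ranks 15–16 are 5.3, 5.5; interpolating gives 5.45.
Difference: 5.45 − 2.5 = 2.95.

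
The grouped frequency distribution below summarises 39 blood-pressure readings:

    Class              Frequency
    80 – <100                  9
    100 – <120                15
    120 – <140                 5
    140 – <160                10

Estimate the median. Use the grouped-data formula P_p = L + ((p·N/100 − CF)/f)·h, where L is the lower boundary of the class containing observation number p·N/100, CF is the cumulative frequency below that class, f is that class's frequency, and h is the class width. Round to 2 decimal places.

N = 39; target position k = 50/100 · 39 = 19.5.
Cumulative frequencies: 9, 24, 29, 39.
Observation 19.5 falls in the class 100 – <120.
L = 100, CF = 9, f = 15, h = 20.
P50 = 100 + ((19.5 − 9)/15)·20 = 100 + 14 = 114.

114.00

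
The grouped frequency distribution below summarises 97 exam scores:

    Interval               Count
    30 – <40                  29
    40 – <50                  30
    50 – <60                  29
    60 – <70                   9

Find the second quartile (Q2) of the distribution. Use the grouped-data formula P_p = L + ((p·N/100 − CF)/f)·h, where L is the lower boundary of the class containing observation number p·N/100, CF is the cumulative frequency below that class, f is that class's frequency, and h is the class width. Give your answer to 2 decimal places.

N = 97; target position k = 50/100 · 97 = 48.5.
Cumulative frequencies: 29, 59, 88, 97.
Observation 48.5 falls in the class 40 – <50.
L = 40, CF = 29, f = 30, h = 10.
P50 = 40 + ((48.5 − 29)/30)·10 = 40 + 6.5 = 46.5.

46.50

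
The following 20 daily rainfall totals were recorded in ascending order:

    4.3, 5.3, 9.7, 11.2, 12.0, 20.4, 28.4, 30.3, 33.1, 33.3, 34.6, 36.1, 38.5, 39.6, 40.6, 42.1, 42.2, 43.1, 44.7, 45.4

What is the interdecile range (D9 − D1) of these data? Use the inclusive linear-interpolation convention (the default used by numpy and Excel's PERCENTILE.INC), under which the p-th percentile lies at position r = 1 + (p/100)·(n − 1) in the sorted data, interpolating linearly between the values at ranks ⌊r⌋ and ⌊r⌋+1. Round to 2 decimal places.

n = 20.
P10: r = 2.9; ranks 2–3 are 5.3, 9.7; interpolating gives 9.26.
P90: r = 18.1; ranks 18–19 are 43.1, 44.7; interpolating gives 43.26.
Difference: 43.26 − 9.26 = 34.

34.00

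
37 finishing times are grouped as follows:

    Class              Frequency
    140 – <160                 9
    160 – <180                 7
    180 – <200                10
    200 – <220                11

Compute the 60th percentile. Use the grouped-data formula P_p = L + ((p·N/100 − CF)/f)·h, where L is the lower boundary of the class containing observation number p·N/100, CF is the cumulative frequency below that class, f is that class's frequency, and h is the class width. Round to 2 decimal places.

N = 37; target position k = 60/100 · 37 = 22.2.
Cumulative frequencies: 9, 16, 26, 37.
Observation 22.2 falls in the class 180 – <200.
L = 180, CF = 16, f = 10, h = 20.
P60 = 180 + ((22.2 − 16)/10)·20 = 180 + 12.4 = 192.4.

192.40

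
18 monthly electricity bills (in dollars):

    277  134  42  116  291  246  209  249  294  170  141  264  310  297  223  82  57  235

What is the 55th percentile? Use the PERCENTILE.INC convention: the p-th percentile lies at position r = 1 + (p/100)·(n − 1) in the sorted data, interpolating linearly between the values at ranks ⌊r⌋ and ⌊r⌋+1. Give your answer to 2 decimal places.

Sorted: 42, 57, 82, 116, 134, 141, 170, 209, 223, 235, 246, 249, 264, 277, 291, 294, 297, 310.
n = 18.
r = 1 + (55/100)·(18 − 1) = 1 + 9.35 = 10.35.
Rank 10 is 235 and rank 11 is 246.
Interpolate: 235 + 0.35·(246 − 235) = 235 + 0.35·11 = 238.85.

238.85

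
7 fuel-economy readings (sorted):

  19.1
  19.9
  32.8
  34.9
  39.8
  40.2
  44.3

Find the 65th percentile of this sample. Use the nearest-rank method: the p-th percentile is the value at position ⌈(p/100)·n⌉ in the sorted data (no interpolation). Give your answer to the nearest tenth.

n = 7.
Position = ⌈65/100 · 7⌉ = ⌈4.55⌉ = 5.
The value at rank 5 is 39.8.

39.8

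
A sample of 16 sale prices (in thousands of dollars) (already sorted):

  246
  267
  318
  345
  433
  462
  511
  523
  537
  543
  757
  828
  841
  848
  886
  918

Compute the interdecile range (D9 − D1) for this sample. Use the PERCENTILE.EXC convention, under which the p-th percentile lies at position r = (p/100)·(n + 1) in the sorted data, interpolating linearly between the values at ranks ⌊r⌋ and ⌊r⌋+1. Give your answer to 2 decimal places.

634.90

n = 16.
P10: r = 1.7; ranks 1–2 are 246, 267; interpolating gives 260.7.
P90: r = 15.3; ranks 15–16 are 886, 918; interpolating gives 895.6.
Difference: 895.6 − 260.7 = 634.9.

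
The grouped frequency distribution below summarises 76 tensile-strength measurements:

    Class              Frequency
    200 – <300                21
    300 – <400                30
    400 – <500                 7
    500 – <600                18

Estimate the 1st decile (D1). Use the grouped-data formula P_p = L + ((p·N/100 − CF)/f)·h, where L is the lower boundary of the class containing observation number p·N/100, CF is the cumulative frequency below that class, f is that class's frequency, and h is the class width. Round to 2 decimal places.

N = 76; target position k = 10/100 · 76 = 7.6.
Cumulative frequencies: 21, 51, 58, 76.
Observation 7.6 falls in the class 200 – <300.
L = 200, CF = 0, f = 21, h = 100.
P10 = 200 + ((7.6 − 0)/21)·100 = 200 + 36.1905 = 236.19.

236.19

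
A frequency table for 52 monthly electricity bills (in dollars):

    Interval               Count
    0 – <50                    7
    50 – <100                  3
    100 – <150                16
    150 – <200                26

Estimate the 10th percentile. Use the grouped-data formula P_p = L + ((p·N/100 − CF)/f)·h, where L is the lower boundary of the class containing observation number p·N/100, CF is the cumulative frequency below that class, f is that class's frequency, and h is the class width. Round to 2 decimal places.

37.14

N = 52; target position k = 10/100 · 52 = 5.2.
Cumulative frequencies: 7, 10, 26, 52.
Observation 5.2 falls in the class 0 – <50.
L = 0, CF = 0, f = 7, h = 50.
P10 = 0 + ((5.2 − 0)/7)·50 = 0 + 37.1429 = 37.1429.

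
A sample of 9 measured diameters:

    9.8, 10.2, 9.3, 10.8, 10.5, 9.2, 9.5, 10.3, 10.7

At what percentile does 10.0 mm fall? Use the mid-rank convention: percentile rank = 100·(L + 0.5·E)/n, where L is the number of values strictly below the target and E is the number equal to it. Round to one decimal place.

44.4

Sorted: 9.2, 9.3, 9.5, 9.8, 10.2, 10.3, 10.5, 10.7, 10.8.
Count below 10.0: L = 4; count equal: E = 0; n = 9.
Percentile rank = 100·(4 + 0.5·0)/9 = 100·4/9 = 44.44.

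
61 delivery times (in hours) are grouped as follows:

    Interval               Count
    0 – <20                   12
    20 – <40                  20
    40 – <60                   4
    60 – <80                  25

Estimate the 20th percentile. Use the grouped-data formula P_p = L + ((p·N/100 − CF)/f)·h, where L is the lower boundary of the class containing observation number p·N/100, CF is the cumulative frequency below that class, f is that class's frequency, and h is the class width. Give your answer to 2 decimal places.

N = 61; target position k = 20/100 · 61 = 12.2.
Cumulative frequencies: 12, 32, 36, 61.
Observation 12.2 falls in the class 20 – <40.
L = 20, CF = 12, f = 20, h = 20.
P20 = 20 + ((12.2 − 12)/20)·20 = 20 + 0.2 = 20.2.

20.20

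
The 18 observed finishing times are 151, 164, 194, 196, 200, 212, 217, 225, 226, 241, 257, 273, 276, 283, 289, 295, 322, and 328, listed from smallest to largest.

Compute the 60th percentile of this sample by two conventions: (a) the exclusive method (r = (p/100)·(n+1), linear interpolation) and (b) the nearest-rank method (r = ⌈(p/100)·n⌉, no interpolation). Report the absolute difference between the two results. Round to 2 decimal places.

n = 18.
(a) r = 11.4; between ranks 11 (257) and 12 (273): 263.4.
(b) the nearest-rank method: rank 11 → 257.
|263.4 − 257| = 6.4.

6.40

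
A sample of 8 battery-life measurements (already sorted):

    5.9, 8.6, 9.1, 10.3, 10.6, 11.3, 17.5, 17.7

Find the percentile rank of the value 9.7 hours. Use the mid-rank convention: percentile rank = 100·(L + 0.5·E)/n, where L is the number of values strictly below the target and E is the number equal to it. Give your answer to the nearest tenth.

Count below 9.7: L = 3; count equal: E = 0; n = 8.
Percentile rank = 100·(3 + 0.5·0)/8 = 100·3/8 = 37.5.

37.5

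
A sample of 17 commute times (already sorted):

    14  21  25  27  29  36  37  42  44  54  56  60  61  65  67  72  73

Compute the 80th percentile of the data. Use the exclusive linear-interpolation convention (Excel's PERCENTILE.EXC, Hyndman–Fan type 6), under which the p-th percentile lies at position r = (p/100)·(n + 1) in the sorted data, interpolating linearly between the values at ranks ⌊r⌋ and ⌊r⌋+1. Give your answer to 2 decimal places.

n = 17.
r = (80/100)·(17 + 1) = 14.4.
Rank 14 is 65 and rank 15 is 67.
Interpolate: 65 + 0.4·(67 − 65) = 65 + 0.4·2 = 65.8.

65.80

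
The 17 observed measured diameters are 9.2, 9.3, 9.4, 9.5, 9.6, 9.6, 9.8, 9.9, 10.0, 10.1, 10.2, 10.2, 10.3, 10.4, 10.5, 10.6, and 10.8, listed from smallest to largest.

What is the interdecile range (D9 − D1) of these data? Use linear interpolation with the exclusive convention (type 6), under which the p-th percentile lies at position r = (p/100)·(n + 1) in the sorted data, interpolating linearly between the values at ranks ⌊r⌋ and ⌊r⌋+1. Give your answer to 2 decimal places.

n = 17.
P10: r = 1.8; ranks 1–2 are 9.2, 9.3; interpolating gives 9.28.
P90: r = 16.2; ranks 16–17 are 10.6, 10.8; interpolating gives 10.64.
Difference: 10.64 − 9.28 = 1.36.

1.36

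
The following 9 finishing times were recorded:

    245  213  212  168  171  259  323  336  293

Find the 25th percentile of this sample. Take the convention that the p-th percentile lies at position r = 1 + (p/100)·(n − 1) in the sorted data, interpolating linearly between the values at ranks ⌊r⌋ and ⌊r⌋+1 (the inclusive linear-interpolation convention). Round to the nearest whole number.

Sorted: 168, 171, 212, 213, 245, 259, 293, 323, 336.
n = 9.
r = 1 + (25/100)·(9 − 1) = 1 + 2 = 3.
r is an integer, so P25 is the value at rank 3: 212.

212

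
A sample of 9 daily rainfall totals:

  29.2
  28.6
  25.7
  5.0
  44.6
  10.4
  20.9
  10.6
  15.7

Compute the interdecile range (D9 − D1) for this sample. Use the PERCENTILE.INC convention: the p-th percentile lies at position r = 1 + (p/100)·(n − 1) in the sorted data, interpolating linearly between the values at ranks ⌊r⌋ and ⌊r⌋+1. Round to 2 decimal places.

22.96

Sorted: 5.0, 10.4, 10.6, 15.7, 20.9, 25.7, 28.6, 29.2, 44.6.
n = 9.
P10: r = 1.8; ranks 1–2 are 5.0, 10.4; interpolating gives 9.32.
P90: r = 8.2; ranks 8–9 are 29.2, 44.6; interpolating gives 32.28.
Difference: 32.28 − 9.32 = 22.96.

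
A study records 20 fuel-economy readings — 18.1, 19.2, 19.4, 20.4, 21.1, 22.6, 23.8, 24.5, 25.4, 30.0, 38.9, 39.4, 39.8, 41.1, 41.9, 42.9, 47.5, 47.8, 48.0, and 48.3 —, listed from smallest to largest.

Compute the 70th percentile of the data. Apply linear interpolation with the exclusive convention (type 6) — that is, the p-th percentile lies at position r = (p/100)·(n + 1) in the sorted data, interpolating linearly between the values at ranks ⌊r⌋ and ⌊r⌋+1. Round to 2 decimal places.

41.66

n = 20.
r = (70/100)·(20 + 1) = 14.7.
Rank 14 is 41.1 and rank 15 is 41.9.
Interpolate: 41.1 + 0.7·(41.9 − 41.1) = 41.1 + 0.7·0.8 = 41.66.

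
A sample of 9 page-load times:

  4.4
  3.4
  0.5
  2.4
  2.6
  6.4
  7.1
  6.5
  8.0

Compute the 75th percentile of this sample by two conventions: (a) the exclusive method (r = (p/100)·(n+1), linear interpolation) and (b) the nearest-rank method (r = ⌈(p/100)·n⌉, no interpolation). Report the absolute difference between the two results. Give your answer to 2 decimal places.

Sorted: 0.5, 2.4, 2.6, 3.4, 4.4, 6.4, 6.5, 7.1, 8.0.
n = 9.
(a) r = 7.5; between ranks 7 (6.5) and 8 (7.1): 6.8.
(b) the nearest-rank method: rank 7 → 6.5.
|6.8 − 6.5| = 0.3.

0.30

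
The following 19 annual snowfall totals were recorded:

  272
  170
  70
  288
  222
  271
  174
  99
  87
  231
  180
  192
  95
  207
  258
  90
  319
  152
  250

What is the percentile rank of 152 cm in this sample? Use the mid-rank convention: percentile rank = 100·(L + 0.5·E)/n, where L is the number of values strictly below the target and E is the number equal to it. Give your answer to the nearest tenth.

Sorted: 70, 87, 90, 95, 99, 152, 170, 174, 180, 192, 207, 222, 231, 250, 258, 271, 272, 288, 319.
Count below 152: L = 5; count equal: E = 1; n = 19.
Percentile rank = 100·(5 + 0.5·1)/19 = 100·5.5/19 = 28.95.

28.9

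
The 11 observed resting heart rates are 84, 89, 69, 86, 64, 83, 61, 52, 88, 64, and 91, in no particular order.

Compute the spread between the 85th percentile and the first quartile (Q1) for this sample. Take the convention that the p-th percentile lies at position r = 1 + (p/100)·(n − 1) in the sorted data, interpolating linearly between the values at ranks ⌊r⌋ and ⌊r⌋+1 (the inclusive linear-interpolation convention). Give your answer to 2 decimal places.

Sorted: 52, 61, 64, 64, 69, 83, 84, 86, 88, 89, 91.
n = 11.
P25: r = 3.5; ranks 3–4 are 64, 64; interpolating gives 64.
P85: r = 9.5; ranks 9–10 are 88, 89; interpolating gives 88.5.
Difference: 88.5 − 64 = 24.5.

24.50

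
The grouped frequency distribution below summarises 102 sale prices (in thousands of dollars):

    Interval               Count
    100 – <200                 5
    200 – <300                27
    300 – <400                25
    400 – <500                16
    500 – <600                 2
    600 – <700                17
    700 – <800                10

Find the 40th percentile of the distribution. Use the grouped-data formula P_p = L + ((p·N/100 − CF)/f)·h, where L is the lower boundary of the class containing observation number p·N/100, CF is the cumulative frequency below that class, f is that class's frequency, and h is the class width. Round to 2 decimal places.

335.20

N = 102; target position k = 40/100 · 102 = 40.8.
Cumulative frequencies: 5, 32, 57, 73, 75, 92, 102.
Observation 40.8 falls in the class 300 – <400.
L = 300, CF = 32, f = 25, h = 100.
P40 = 300 + ((40.8 − 32)/25)·100 = 300 + 35.2 = 335.2.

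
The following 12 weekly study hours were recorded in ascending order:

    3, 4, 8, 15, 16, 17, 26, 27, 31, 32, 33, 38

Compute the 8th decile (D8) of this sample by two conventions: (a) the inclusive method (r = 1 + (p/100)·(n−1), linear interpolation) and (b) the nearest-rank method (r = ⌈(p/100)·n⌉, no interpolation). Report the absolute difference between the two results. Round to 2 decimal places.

0.20

n = 12.
(a) r = 9.8; between ranks 9 (31) and 10 (32): 31.8.
(b) the nearest-rank method: rank 10 → 32.
|31.8 − 32| = 0.2.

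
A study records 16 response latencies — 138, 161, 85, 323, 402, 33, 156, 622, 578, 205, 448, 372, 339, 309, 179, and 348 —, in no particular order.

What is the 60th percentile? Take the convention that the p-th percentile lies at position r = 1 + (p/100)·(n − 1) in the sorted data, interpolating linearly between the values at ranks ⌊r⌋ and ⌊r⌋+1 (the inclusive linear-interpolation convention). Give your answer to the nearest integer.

Sorted: 33, 85, 138, 156, 161, 179, 205, 309, 323, 339, 348, 372, 402, 448, 578, 622.
n = 16.
r = 1 + (60/100)·(16 − 1) = 1 + 9 = 10.
r is an integer, so P60 is the value at rank 10: 339.

339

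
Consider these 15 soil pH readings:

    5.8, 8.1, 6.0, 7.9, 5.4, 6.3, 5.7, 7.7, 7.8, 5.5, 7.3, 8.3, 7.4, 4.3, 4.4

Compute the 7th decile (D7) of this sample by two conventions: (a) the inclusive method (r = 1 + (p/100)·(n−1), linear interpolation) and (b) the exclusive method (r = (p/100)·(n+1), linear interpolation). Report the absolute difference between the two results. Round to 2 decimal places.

Sorted: 4.3, 4.4, 5.4, 5.5, 5.7, 5.8, 6.0, 6.3, 7.3, 7.4, 7.7, 7.8, 7.9, 8.1, 8.3.
n = 15.
(a) r = 10.8; between ranks 10 (7.4) and 11 (7.7): 7.64.
(b) r = 11.2; between ranks 11 (7.7) and 12 (7.8): 7.72.
|7.64 − 7.72| = 0.08.

0.08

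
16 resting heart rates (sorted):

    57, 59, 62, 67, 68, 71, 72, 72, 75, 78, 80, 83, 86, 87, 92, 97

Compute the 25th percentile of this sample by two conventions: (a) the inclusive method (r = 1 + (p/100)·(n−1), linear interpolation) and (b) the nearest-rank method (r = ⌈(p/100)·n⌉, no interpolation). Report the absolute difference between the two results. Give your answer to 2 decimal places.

n = 16.
(a) r = 4.75; between ranks 4 (67) and 5 (68): 67.75.
(b) the nearest-rank method: rank 4 → 67.
|67.75 − 67| = 0.75.

0.75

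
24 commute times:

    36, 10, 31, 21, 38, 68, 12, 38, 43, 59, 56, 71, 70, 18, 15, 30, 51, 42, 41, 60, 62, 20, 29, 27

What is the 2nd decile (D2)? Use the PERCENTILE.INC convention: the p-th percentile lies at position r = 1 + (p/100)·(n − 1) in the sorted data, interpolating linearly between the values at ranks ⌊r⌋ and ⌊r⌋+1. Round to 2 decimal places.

Sorted: 10, 12, 15, 18, 20, 21, 27, 29, 30, 31, 36, 38, 38, 41, 42, 43, 51, 56, 59, 60, 62, 68, 70, 71.
n = 24.
r = 1 + (20/100)·(24 − 1) = 1 + 4.6 = 5.6.
Rank 5 is 20 and rank 6 is 21.
Interpolate: 20 + 0.6·(21 − 20) = 20 + 0.6·1 = 20.6.

20.60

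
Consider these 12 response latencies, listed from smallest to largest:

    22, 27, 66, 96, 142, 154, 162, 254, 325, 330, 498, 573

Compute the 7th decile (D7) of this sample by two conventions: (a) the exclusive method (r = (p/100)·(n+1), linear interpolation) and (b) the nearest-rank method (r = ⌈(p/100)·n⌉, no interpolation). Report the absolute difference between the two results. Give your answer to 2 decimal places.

n = 12.
(a) r = 9.1; between ranks 9 (325) and 10 (330): 325.5.
(b) the nearest-rank method: rank 9 → 325.
|325.5 − 325| = 0.5.

0.50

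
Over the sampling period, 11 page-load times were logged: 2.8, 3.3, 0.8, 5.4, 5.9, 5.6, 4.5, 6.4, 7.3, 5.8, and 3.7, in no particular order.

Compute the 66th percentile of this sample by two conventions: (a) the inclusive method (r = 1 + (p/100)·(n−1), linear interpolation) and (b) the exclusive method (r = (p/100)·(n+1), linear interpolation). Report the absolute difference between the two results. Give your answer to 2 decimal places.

Sorted: 0.8, 2.8, 3.3, 3.7, 4.5, 5.4, 5.6, 5.8, 5.9, 6.4, 7.3.
n = 11.
(a) r = 7.6; between ranks 7 (5.6) and 8 (5.8): 5.72.
(b) r = 7.92; between ranks 7 (5.6) and 8 (5.8): 5.784.
|5.72 − 5.784| = 0.064.

0.06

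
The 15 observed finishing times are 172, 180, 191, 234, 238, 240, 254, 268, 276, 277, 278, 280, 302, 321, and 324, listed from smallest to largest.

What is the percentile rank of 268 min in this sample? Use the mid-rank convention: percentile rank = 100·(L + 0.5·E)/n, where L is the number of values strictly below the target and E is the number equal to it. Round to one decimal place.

50.0

Count below 268: L = 7; count equal: E = 1; n = 15.
Percentile rank = 100·(7 + 0.5·1)/15 = 100·7.5/15 = 50.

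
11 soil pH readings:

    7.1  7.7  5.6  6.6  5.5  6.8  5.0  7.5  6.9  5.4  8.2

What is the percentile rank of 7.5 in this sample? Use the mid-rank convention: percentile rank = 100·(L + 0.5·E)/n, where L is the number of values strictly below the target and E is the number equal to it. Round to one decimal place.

77.3

Sorted: 5.0, 5.4, 5.5, 5.6, 6.6, 6.8, 6.9, 7.1, 7.5, 7.7, 8.2.
Count below 7.5: L = 8; count equal: E = 1; n = 11.
Percentile rank = 100·(8 + 0.5·1)/11 = 100·8.5/11 = 77.27.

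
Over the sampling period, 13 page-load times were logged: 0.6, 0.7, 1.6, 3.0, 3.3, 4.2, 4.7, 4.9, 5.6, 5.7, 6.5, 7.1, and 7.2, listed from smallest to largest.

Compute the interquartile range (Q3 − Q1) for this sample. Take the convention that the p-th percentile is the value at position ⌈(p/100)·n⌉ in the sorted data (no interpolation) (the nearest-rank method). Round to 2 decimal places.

2.70

n = 13.
P25: rank ⌈25/100·13⌉ = 4 → 3.
P75: rank ⌈75/100·13⌉ = 10 → 5.7.
Difference: 5.7 − 3 = 2.7.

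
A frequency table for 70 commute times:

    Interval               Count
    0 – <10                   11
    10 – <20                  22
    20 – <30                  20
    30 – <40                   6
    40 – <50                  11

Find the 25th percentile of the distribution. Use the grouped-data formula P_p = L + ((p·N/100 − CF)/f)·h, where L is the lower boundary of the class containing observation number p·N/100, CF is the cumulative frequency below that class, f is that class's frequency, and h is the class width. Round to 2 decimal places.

12.95

N = 70; target position k = 25/100 · 70 = 17.5.
Cumulative frequencies: 11, 33, 53, 59, 70.
Observation 17.5 falls in the class 10 – <20.
L = 10, CF = 11, f = 22, h = 10.
P25 = 10 + ((17.5 − 11)/22)·10 = 10 + 2.95455 = 12.9545.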